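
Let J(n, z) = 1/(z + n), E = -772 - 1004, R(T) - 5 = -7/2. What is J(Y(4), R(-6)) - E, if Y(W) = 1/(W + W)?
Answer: 23096/13 ≈ 1776.6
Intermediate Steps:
R(T) = 3/2 (R(T) = 5 - 7/2 = 3/2)
Y(W) = 1/(2*W)
E = -1776
J(n, z) = 1/(n + z)
J(Y(4), R(-6)) - E = 1/((1/2)/4 + 3/2) - 1*(-1776) = 1/((1/2)*(1/4) + 3/2) + 1776 = 1/(1/8 + 3/2) + 1776 = 1/(13/8) + 1776 = 8/13 + 1776 = 23096/13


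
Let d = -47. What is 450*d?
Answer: -21150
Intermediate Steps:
450*d = 450*(-47) = -21150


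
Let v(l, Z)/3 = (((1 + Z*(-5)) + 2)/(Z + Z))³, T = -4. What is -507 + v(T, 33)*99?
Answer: -592788/121 ≈ -4899.1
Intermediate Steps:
v(l, Z) = 3*(3 - 5*Z)³/(8*Z³) (v(l, Z) = 3*(((1 + Z*(-5)) + 2)/(Z + Z))³ = 3*(((1 - 5*Z) + 2)/((2*Z)))³ = 3*((3 - 5*Z)*(1/(2*Z)))³ = 3*((3 - 5*Z)/(2*Z))³ = 3*((3 - 5*Z)³/(8*Z³)) = 3*(3 - 5*Z)³/(8*Z³))
-507 + v(T, 33)*99 = -507 - 3/8*(-3 + 5*33)³/33³*99 = -507 - 3/8*1/35937*(-3 + 165)³*99 = -507 - 3/8*1/35937*162³*99 = -507 - 3/8*1/35937*4251528*99 = -507 - 59049/1331*99 = -507 - 531441/121 = -592788/121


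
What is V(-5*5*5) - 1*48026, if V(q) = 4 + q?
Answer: -48147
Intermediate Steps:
V(-5*5*5) - 1*48026 = (4 - 5*5*5) - 1*48026 = (4 - 25*5) - 48026 = (4 - 125) - 48026 = -121 - 48026 = -48147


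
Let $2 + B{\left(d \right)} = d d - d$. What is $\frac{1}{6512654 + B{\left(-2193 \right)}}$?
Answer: $\frac{1}{11324094} \approx 8.8307 \cdot 10^{-8}$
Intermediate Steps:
$B{\left(d \right)} = -2 + d^{2} - d$ ($B{\left(d \right)} = -2 - \left(d - d d\right) = -2 + \left(d^{2} - d\right) = -2 + d^{2} - d$)
$\frac{1}{6512654 + B{\left(-2193 \right)}} = \frac{1}{6512654 - \left(-2191 - 4809249\right)} = \frac{1}{6512654 + \left(-2 + 4809249 + 2193\right)} = \frac{1}{6512654 + 4811440} = \frac{1}{11324094}$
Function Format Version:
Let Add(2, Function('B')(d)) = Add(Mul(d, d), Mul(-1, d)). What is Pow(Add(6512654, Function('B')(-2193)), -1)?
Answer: Rational(1, 11324094) ≈ 8.8307e-8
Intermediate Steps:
Function('B')(d) = Add(-2, Pow(d, 2), Mul(-1, d)) (Function('B')(d) = Add(-2, Add(Mul(d, d), Mul(-1, d))) = Add(-2, Add(Pow(d, 2), Mul(-1, d))) = Add(-2, Pow(d, 2), Mul(-1, d)))
Pow(Add(6512654, Function('B')(-2193)), -1) = Pow(Add(6512654, Add(-2, Pow(-2193, 2), Mul(-1, -2193))), -1) = Pow(Add(6512654, Add(-2, 4809249, 2193)), -1) = Pow(Add(6512654, 4811440), -1) = Pow(11324094, -1) = Rational(1, 11324094)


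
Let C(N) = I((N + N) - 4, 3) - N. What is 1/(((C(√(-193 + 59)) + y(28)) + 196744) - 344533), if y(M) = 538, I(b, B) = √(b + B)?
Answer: 1/(-147251 + √(-1 + 2*I*√134) - I*√134) ≈ -6.7913e-6 + 3.7e-10*I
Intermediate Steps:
I(b, B) = √(B + b)
C(N) = √(-1 + 2*N) - N (C(N) = √(3 + ((N + N) - 4)) - N = √(3 + (2*N - 4)) - N = √(3 + (-4 + 2*N)) - N = √(-1 + 2*N) - N)
1/(((C(√(-193 + 59)) + y(28)) + 196744) - 344533) = 1/((((√(-1 + 2*√(-193 + 59)) - √(-193 + 59)) + 538) + 196744) - 344533) = 1/((((√(-1 + 2*√(-134)) - √(-134)) + 538) + 196744) - 344533) = 1/((((√(-1 + 2*(I*√134)) - I*√134) + 538) + 196744) - 344533) = 1/((((√(-1 + 2*I*√134) - I*√134) + 538) + 196744) - 344533) = 1/(((538 + √(-1 + 2*I*√134) - I*√134) + 196744) - 344533) = 1/((197282 + √(-1 + 2*I*√134) - I*√134) - 344533) = 1/(-147251 + √(-1 + 2*I*√134) - I*√134)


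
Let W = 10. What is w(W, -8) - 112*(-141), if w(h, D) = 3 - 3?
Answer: 15792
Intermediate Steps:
w(h, D) = 0
w(W, -8) - 112*(-141) = 0 - 112*(-141) = 0 + 15792 = 15792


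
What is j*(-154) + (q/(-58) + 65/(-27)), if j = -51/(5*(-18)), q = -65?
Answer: -693373/7830 ≈ -88.553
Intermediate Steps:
j = 17/30 (j = -51/(-90) = -51*(-1/90) = 17/30 ≈ 0.56667)
j*(-154) + (q/(-58) + 65/(-27)) = (17/30)*(-154) + (-65/(-58) + 65/(-27)) = -1309/15 + (-65*(-1/58) + 65*(-1/27)) = -1309/15 + (65/58 - 65/27) = -1309/15 - 2015/1566 = -693373/7830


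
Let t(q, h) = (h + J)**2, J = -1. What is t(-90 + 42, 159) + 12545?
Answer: 37509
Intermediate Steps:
t(q, h) = (-1 + h)**2 (t(q, h) = (h - 1)**2 = (-1 + h)**2)
t(-90 + 42, 159) + 12545 = (-1 + 159)**2 + 12545 = 158**2 + 12545 = 24964 + 12545 = 37509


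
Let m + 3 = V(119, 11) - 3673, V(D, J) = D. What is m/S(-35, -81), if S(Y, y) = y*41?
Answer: 3557/3321 ≈ 1.0711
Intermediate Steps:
m = -3557 (m = -3 + (119 - 3673) = -3 - 3554 = -3557)
S(Y, y) = 41*y
m/S(-35, -81) = -3557/(41*(-81)) = -3557/(-3321) = -3557*(-1/3321) = 3557/3321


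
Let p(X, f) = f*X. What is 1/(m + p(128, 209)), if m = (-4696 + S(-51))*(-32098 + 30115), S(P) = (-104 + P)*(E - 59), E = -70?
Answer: -1/30311165 ≈ -3.2991e-8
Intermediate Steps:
p(X, f) = X*f
S(P) = 13416 - 129*P (S(P) = (-104 + P)*(-70 - 59) = (-104 + P)*(-129) = 13416 - 129*P)
m = -30337917 (m = (-4696 + (13416 - 129*(-51)))*(-32098 + 30115) = (-4696 + (13416 + 6579))*(-1983) = (-4696 + 19995)*(-1983) = 15299*(-1983) = -30337917)
1/(m + p(128, 209)) = 1/(-30337917 + 128*209) = 1/(-30337917 + 26752) = 1/(-30311165) = -1/30311165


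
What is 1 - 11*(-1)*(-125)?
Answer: -1374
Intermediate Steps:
1 - 11*(-1)*(-125) = 1 + 11*(-125) = 1 - 1375 = -1374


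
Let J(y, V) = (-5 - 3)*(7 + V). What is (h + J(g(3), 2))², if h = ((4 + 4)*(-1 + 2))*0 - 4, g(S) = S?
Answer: 5776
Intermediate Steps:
J(y, V) = -56 - 8*V (J(y, V) = -8*(7 + V) = -56 - 8*V)
h = -4 (h = (8*1)*0 - 4 = 8*0 - 4 = 0 - 4 = -4)
(h + J(g(3), 2))² = (-4 + (-56 - 8*2))² = (-4 + (-56 - 16))² = (-4 - 72)² = (-76)² = 5776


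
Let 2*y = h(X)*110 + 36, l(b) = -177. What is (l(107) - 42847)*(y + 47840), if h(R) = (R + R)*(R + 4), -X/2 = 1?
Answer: -2040112032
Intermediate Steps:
X = -2 (X = -2*1 = -2)
h(R) = 2*R*(4 + R) (h(R) = (2*R)*(4 + R) = 2*R*(4 + R))
y = -422 (y = ((2*(-2)*(4 - 2))*110 + 36)/2 = ((2*(-2)*2)*110 + 36)/2 = (-8*110 + 36)/2 = (-880 + 36)/2 = (½)*(-844) = -422)
(l(107) - 42847)*(y + 47840) = (-177 - 42847)*(-422 + 47840) = -43024*47418 = -2040112032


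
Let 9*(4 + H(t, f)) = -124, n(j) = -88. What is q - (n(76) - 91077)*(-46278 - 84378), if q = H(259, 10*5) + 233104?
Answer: -107199190384/9 ≈ -1.1911e+10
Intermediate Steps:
H(t, f) = -160/9 (H(t, f) = -4 + (1/9)*(-124) = -4 - 124/9 = -160/9)
q = 2097776/9 (q = -160/9 + 233104 = 2097776/9 ≈ 2.3309e+5)
q - (n(76) - 91077)*(-46278 - 84378) = 2097776/9 - (-88 - 91077)*(-46278 - 84378) = 2097776/9 - (-91165)*(-130656) = 2097776/9 - 1*11911254240 = 2097776/9 - 11911254240 = -107199190384/9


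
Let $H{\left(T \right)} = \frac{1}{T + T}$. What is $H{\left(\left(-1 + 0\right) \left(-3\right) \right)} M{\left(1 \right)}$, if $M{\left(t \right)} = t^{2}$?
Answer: $\frac{1}{6} \approx 0.16667$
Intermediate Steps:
$H{\left(T \right)} = \frac{1}{2 T}$
$H{\left(\left(-1 + 0\right) \left(-3\right) \right)} M{\left(1 \right)} = \frac{1}{2 \left(-1 + 0\right) \left(-3\right)} 1^{2} = \frac{1}{2 \left(\left(-1\right) \left(-3\right)\right)} 1 = \frac{1}{2 \cdot 3} \cdot 1 = \frac{1}{2} \cdot \frac{1}{3} \cdot 1 = \frac{1}{6} \cdot 1 = \frac{1}{6}$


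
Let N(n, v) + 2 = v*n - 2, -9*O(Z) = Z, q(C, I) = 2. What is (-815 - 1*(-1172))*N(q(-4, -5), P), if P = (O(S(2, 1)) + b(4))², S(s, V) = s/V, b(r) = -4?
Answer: 305116/27 ≈ 11301.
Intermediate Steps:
O(Z) = -Z/9
P = 1444/81 (P = (-2/(9*1) - 4)² = (-2/9 - 4)² = (-38/9)² = 1444/81 ≈ 17.827)
N(n, v) = -4 + n*v (N(n, v) = -2 + (v*n - 2) = -2 + (n*v - 2) = -2 + (-2 + n*v) = -4 + n*v)
(-815 - 1*(-1172))*N(q(-4, -5), P) = (-815 - 1*(-1172))*(-4 + 2*(1444/81)) = (-815 + 1172)*(-4 + 2888/81) = 357*(2564/81) = 305116/27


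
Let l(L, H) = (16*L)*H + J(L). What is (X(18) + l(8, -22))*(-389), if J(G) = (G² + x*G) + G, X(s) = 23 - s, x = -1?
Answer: 1068583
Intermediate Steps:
J(G) = G² (J(G) = (G² - G) + G = G²)
l(L, H) = L² + 16*H*L (l(L, H) = (16*L)*H + L² = 16*H*L + L² = L² + 16*H*L)
(X(18) + l(8, -22))*(-389) = ((23 - 1*18) + 8*(8 + 16*(-22)))*(-389) = ((23 - 18) + 8*(8 - 352))*(-389) = (5 + 8*(-344))*(-389) = (5 - 2752)*(-389) = -2747*(-389) = 1068583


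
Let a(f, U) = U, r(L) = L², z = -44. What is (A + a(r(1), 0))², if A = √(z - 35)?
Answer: -79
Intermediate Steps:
A = I*√79 (A = √(-44 - 35) = √(-79) = I*√79 ≈ 8.8882*I)
(A + a(r(1), 0))² = (I*√79 + 0)² = (I*√79)² = -79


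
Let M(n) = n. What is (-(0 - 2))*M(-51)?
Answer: -102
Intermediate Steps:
(-(0 - 2))*M(-51) = -(0 - 2)*(-51) = -1*(-2)*(-51) = 2*(-51) = -102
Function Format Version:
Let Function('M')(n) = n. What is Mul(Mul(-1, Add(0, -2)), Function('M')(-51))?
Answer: -102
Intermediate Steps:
Mul(Mul(-1, Add(0, -2)), Function('M')(-51)) = Mul(Mul(-1, Add(0, -2)), -51) = Mul(Mul(-1, -2), -51) = Mul(2, -51) = -102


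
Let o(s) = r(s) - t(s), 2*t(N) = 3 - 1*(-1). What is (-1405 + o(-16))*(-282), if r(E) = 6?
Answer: 395082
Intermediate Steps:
t(N) = 2 (t(N) = (3 - 1*(-1))/2 = (3 + 1)/2 = (½)*4 = 2)
o(s) = 4 (o(s) = 6 - 1*2 = 6 - 2 = 4)
(-1405 + o(-16))*(-282) = (-1405 + 4)*(-282) = -1401*(-282) = 395082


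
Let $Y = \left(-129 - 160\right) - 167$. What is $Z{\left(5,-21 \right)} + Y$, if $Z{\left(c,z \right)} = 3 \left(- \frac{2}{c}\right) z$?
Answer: $- \frac{2154}{5} \approx -430.8$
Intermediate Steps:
$Y = -456$ ($Y = -289 - 167 = -456$)
$Z{\left(c,z \right)} = - \frac{6 z}{c}$ ($Z{\left(c,z \right)} = - \frac{6}{c} z = - \frac{6 z}{c}$)
$Z{\left(5,-21 \right)} + Y = \left(-6\right) \left(-21\right) \frac{1}{5} - 456 = \frac{126}{5} - 456 = - \frac{2154}{5}$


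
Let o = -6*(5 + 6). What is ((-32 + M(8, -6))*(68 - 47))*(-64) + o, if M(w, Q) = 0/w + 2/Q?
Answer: 43390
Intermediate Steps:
o = -66 (o = -6*11 = -66)
M(w, Q) = 2/Q (M(w, Q) = 0 + 2/Q = 2/Q)
((-32 + M(8, -6))*(68 - 47))*(-64) + o = ((-32 + 2/(-6))*(68 - 47))*(-64) - 66 = ((-32 + 2*(-1/6))*21)*(-64) - 66 = ((-32 - 1/3)*21)*(-64) - 66 = -97/3*21*(-64) - 66 = -679*(-64) - 66 = 43456 - 66 = 43390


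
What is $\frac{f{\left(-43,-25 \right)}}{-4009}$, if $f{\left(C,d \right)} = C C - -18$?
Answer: $- \frac{1867}{4009} \approx -0.4657$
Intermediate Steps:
$f{\left(C,d \right)} = 18 + C^{2}$ ($f{\left(C,d \right)} = C^{2} + 18 = 18 + C^{2}$)
$\frac{f{\left(-43,-25 \right)}}{-4009} = \frac{18 + \left(-43\right)^{2}}{-4009} = \left(18 + 1849\right) \left(- \frac{1}{4009}\right) = 1867 \left(- \frac{1}{4009}\right) = - \frac{1867}{4009}$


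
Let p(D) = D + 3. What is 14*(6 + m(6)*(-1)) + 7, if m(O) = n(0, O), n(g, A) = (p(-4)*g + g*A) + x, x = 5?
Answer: 21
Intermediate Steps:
p(D) = 3 + D
n(g, A) = 5 - g + A*g (n(g, A) = ((3 - 4)*g + g*A) + 5 = (-g + A*g) + 5 = 5 - g + A*g)
m(O) = 5 (m(O) = 5 - 1*0 + O*0 = 5 + 0 + 0 = 5)
14*(6 + m(6)*(-1)) + 7 = 14*(6 + 5*(-1)) + 7 = 14*(6 - 5) + 7 = 14*1 + 7 = 14 + 7 = 21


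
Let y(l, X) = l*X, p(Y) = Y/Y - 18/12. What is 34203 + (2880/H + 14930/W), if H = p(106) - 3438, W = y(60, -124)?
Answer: 174984686263/5116488 ≈ 34200.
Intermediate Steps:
p(Y) = -½ (p(Y) = 1 - 18*1/12 = 1 - 3/2 = -½)
y(l, X) = X*l
W = -7440 (W = -124*60 = -7440)
H = -6877/2 (H = -½ - 3438 = -6877/2 ≈ -3438.5)
34203 + (2880/H + 14930/W) = 34203 + (2880/(-6877/2) + 14930/(-7440)) = 34203 + (2880*(-2/6877) + 14930*(-1/7440)) = 34203 + (-5760/6877 - 1493/744) = 34203 - 14552801/5116488 = 174984686263/5116488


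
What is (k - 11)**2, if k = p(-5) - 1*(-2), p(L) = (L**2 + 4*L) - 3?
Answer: 49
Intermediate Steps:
p(L) = -3 + L**2 + 4*L
k = 4 (k = (-3 + (-5)**2 + 4*(-5)) - 1*(-2) = (-3 + 25 - 20) + 2 = 2 + 2 = 4)
(k - 11)**2 = (4 - 11)**2 = (-7)**2 = 49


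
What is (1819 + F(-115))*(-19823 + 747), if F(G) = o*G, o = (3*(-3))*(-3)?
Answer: 24531736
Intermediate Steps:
o = 27 (o = -9*(-3) = 27)
F(G) = 27*G
(1819 + F(-115))*(-19823 + 747) = (1819 + 27*(-115))*(-19823 + 747) = (1819 - 3105)*(-19076) = -1286*(-19076) = 24531736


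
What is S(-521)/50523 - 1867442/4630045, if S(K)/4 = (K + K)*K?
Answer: 9959923586594/233923763535 ≈ 42.578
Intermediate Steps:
S(K) = 8*K² (S(K) = 4*((K + K)*K) = 4*((2*K)*K) = 4*(2*K²) = 8*K²)
S(-521)/50523 - 1867442/4630045 = (8*(-521)²)/50523 - 1867442/4630045 = (8*271441)*(1/50523) - 1867442*1/4630045 = 2171528*(1/50523) - 1867442/4630045 = 2171528/50523 - 1867442/4630045 = 9959923586594/233923763535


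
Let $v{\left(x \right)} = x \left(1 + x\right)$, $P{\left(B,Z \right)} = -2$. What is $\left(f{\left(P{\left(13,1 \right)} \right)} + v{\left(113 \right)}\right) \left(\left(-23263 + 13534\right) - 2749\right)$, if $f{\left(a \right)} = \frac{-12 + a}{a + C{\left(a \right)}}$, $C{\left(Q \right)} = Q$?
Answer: $-160785269$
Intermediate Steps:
$f{\left(a \right)} = \frac{-12 + a}{2 a}$ ($f{\left(a \right)} = \frac{-12 + a}{a + a} = \frac{-12 + a}{2 a}$)
$\left(f{\left(P{\left(13,1 \right)} \right)} + v{\left(113 \right)}\right) \left(\left(-23263 + 13534\right) - 2749\right) = \left(\frac{-12 - 2}{2 \left(-2\right)} + 113 \left(1 + 113\right)\right) \left(\left(-23263 + 13534\right) - 2749\right) = \left(\frac{1}{2} \left(- \frac{1}{2}\right) \left(-14\right) + 113 \cdot 114\right) \left(-9729 - 2749\right) = \left(\frac{7}{2} + 12882\right) \left(-12478\right) = \frac{25771}{2} \left(-12478\right) = -160785269$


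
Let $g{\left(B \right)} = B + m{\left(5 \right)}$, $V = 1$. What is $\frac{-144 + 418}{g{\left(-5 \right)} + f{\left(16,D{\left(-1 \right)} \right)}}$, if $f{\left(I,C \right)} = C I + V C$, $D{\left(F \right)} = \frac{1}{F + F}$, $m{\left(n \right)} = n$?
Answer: $- \frac{548}{17} \approx -32.235$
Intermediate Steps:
$D{\left(F \right)} = \frac{1}{2 F}$
$f{\left(I,C \right)} = C + C I$ ($f{\left(I,C \right)} = C I + 1 C = C I + C = C + C I$)
$g{\left(B \right)} = 5 + B$ ($g{\left(B \right)} = B + 5 = 5 + B$)
$\frac{-144 + 418}{g{\left(-5 \right)} + f{\left(16,D{\left(-1 \right)} \right)}} = \frac{-144 + 418}{\left(5 - 5\right) + \frac{1}{2 \left(-1\right)} \left(1 + 16\right)} = \frac{274}{0 + \frac{1}{2} \left(-1\right) 17} = \frac{274}{0 - \frac{17}{2}} = \frac{274}{- \frac{17}{2}} = 274 \left(- \frac{2}{17}\right) = - \frac{548}{17}$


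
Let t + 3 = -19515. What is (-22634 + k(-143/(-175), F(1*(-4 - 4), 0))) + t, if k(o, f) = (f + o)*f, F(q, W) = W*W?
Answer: -42152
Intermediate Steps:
F(q, W) = W**2
k(o, f) = f*(f + o)
t = -19518 (t = -3 - 19515 = -19518)
(-22634 + k(-143/(-175), F(1*(-4 - 4), 0))) + t = (-22634 + 0**2*(0**2 - 143/(-175))) - 19518 = (-22634 + 0*(0 - 143*(-1/175))) - 19518 = (-22634 + 0*(0 + 143/175)) - 19518 = (-22634 + 0*(143/175)) - 19518 = (-22634 + 0) - 19518 = -22634 - 19518 = -42152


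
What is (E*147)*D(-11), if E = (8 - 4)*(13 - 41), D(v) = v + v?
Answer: 362208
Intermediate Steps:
D(v) = 2*v
E = -112 (E = 4*(-28) = -112)
(E*147)*D(-11) = (-112*147)*(2*(-11)) = -16464*(-22) = 362208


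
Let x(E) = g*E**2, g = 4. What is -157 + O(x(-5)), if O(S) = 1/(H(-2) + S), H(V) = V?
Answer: -15385/98 ≈ -156.99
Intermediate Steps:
x(E) = 4*E**2
O(S) = 1/(-2 + S)
-157 + O(x(-5)) = -157 + 1/(-2 + 4*(-5)**2) = -157 + 1/(-2 + 4*25) = -157 + 1/(-2 + 100) = -157 + 1/98 = -15385/98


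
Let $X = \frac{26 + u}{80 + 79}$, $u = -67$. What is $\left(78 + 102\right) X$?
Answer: $- \frac{2460}{53} \approx -46.415$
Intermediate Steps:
$X = - \frac{41}{159}$ ($X = \frac{26 - 67}{80 + 79} = - \frac{41}{159} \approx -0.25786$)
$\left(78 + 102\right) X = \left(78 + 102\right) \left(- \frac{41}{159}\right) = 180 \left(- \frac{41}{159}\right) = - \frac{2460}{53}$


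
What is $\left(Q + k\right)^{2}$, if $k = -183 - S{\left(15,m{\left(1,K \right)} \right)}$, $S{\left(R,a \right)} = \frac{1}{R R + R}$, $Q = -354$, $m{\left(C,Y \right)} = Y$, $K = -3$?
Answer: $\frac{16610312161}{57600} \approx 2.8837 \cdot 10^{5}$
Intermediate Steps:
$S{\left(R,a \right)} = \frac{1}{R + R^{2}}$ ($S{\left(R,a \right)} = \frac{1}{R^{2} + R} = \frac{1}{R + R^{2}}$)
$k = - \frac{43921}{240}$ ($k = -183 - \frac{1}{15 \left(1 + 15\right)} = -183 - \frac{1}{15 \cdot 16} = -183 - \frac{1}{15} \cdot \frac{1}{16} = -183 - \frac{1}{240} = - \frac{43921}{240} \approx -183.0$)
$\left(Q + k\right)^{2} = \left(-354 - \frac{43921}{240}\right)^{2} = \left(- \frac{128881}{240}\right)^{2} = \frac{16610312161}{57600}$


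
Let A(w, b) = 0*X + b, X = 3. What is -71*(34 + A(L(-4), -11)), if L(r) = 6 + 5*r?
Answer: -1633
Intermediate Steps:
A(w, b) = b (A(w, b) = 0*3 + b = 0 + b = b)
-71*(34 + A(L(-4), -11)) = -71*(34 - 11) = -71*23 = -1633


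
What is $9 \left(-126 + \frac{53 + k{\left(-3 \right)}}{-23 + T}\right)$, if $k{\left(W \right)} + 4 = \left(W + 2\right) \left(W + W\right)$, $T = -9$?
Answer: $- \frac{36783}{32} \approx -1149.5$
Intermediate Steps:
$k{\left(W \right)} = -4 + 2 W \left(2 + W\right)$ ($k{\left(W \right)} = -4 + \left(W + 2\right) \left(W + W\right) = -4 + \left(2 + W\right) 2 W = -4 + 2 W \left(2 + W\right)$)
$9 \left(-126 + \frac{53 + k{\left(-3 \right)}}{-23 + T}\right) = 9 \left(-126 + \frac{53 + \left(-4 + 2 \left(-3\right)^{2} + 4 \left(-3\right)\right)}{-23 - 9}\right) = 9 \left(-126 + \frac{53 - -2}{-32}\right) = 9 \left(-126 + \left(53 - -2\right) \left(- \frac{1}{32}\right)\right) = 9 \left(-126 + \left(53 + 2\right) \left(- \frac{1}{32}\right)\right) = 9 \left(-126 + 55 \left(- \frac{1}{32}\right)\right) = 9 \left(-126 - \frac{55}{32}\right) = 9 \left(- \frac{4087}{32}\right) = - \frac{36783}{32}$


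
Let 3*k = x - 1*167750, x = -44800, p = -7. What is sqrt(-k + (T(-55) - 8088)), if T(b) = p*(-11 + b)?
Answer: 2*sqrt(15806) ≈ 251.44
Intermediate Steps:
T(b) = 77 - 7*b (T(b) = -7*(-11 + b) = 77 - 7*b)
k = -70850 (k = (-44800 - 1*167750)/3 = (-44800 - 167750)/3 = (1/3)*(-212550) = -70850)
sqrt(-k + (T(-55) - 8088)) = sqrt(-1*(-70850) + ((77 - 7*(-55)) - 8088)) = sqrt(70850 + ((77 + 385) - 8088)) = sqrt(70850 + (462 - 8088)) = sqrt(70850 - 7626) = sqrt(63224) = 2*sqrt(15806)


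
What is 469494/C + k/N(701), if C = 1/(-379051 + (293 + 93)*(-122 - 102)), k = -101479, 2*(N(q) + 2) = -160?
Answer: -17921632850141/82 ≈ -2.1856e+11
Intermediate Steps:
N(q) = -82 (N(q) = -2 + (1/2)*(-160) = -2 - 80 = -82)
C = -1/465515 (C = 1/(-379051 + 386*(-224)) = 1/(-379051 - 86464) = 1/(-465515) = -1/465515 ≈ -2.1482e-6)
469494/C + k/N(701) = 469494/(-1/465515) - 101479/(-82) = 469494*(-465515) - 101479*(-1/82) = -218556499410 + 101479/82 = -17921632850141/82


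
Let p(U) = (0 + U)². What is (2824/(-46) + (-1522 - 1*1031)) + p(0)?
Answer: -60131/23 ≈ -2614.4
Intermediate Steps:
p(U) = U²
(2824/(-46) + (-1522 - 1*1031)) + p(0) = (2824/(-46) + (-1522 - 1*1031)) + 0² = (2824*(-1/46) + (-1522 - 1031)) + 0 = (-1412/23 - 2553) + 0 = -60131/23 + 0 = -60131/23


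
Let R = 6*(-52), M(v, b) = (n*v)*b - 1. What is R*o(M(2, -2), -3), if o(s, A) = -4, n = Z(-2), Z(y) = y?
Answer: 1248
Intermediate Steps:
n = -2
M(v, b) = -1 - 2*b*v (M(v, b) = (-2*v)*b - 1 = -2*b*v - 1 = -1 - 2*b*v)
R = -312
R*o(M(2, -2), -3) = -312*(-4) = 1248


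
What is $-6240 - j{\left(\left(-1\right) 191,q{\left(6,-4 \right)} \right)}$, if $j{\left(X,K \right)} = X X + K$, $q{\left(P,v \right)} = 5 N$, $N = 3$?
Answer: $-42736$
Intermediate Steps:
$q{\left(P,v \right)} = 15$ ($q{\left(P,v \right)} = 5 \cdot 3 = 15$)
$j{\left(X,K \right)} = K + X^{2}$ ($j{\left(X,K \right)} = X^{2} + K = K + X^{2}$)
$-6240 - j{\left(\left(-1\right) 191,q{\left(6,-4 \right)} \right)} = -6240 - \left(15 + \left(\left(-1\right) 191\right)^{2}\right) = -6240 - \left(15 + \left(-191\right)^{2}\right) = -6240 - \left(15 + 36481\right) = -6240 - 36496 = -42736$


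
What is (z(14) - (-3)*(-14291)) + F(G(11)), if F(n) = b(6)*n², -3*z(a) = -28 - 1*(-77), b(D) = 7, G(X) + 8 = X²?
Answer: 139481/3 ≈ 46494.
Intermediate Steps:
G(X) = -8 + X²
z(a) = -49/3 (z(a) = -(-28 - 1*(-77))/3 = -(-28 + 77)/3 = -⅓*49 = -49/3)
F(n) = 7*n²
(z(14) - (-3)*(-14291)) + F(G(11)) = (-49/3 - (-3)*(-14291)) + 7*(-8 + 11²)² = (-49/3 - 3*14291) + 7*(-8 + 121)² = (-49/3 - 42873) + 7*113² = -128668/3 + 7*12769 = -128668/3 + 89383 = 139481/3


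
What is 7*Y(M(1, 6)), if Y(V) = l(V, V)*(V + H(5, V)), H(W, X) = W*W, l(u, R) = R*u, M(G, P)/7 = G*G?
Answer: 10976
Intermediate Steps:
M(G, P) = 7*G² (M(G, P) = 7*(G*G) = 7*G²)
H(W, X) = W²
Y(V) = V²*(25 + V) (Y(V) = (V*V)*(V + 5²) = V²*(V + 25) = V²*(25 + V))
7*Y(M(1, 6)) = 7*((7*1²)²*(25 + 7*1²)) = 7*((7*1)²*(25 + 7*1)) = 7*(7²*(25 + 7)) = 7*(49*32) = 7*1568 = 10976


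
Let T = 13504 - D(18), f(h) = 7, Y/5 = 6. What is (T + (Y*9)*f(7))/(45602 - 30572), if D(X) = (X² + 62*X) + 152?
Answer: 6901/7515 ≈ 0.91830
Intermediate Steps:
Y = 30 (Y = 5*6 = 30)
D(X) = 152 + X² + 62*X
T = 11912 (T = 13504 - (152 + 18² + 62*18) = 13504 - (152 + 324 + 1116) = 13504 - 1*1592 = 13504 - 1592 = 11912)
(T + (Y*9)*f(7))/(45602 - 30572) = (11912 + (30*9)*7)/(45602 - 30572) = (11912 + 270*7)/15030 = (11912 + 1890)*(1/15030) = 13802*(1/15030) = 6901/7515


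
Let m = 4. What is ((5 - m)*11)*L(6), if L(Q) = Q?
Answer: 66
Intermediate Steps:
((5 - m)*11)*L(6) = ((5 - 1*4)*11)*6 = ((5 - 4)*11)*6 = (1*11)*6 = 11*6 = 66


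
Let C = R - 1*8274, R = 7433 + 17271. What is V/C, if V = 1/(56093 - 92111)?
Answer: -1/591775740 ≈ -1.6898e-9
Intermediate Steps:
V = -1/36018 (V = 1/(-36018) = -1/36018 ≈ -2.7764e-5)
R = 24704
C = 16430 (C = 24704 - 1*8274 = 24704 - 8274 = 16430)
V/C = -1/36018/16430 = -1/36018*1/16430 = -1/591775740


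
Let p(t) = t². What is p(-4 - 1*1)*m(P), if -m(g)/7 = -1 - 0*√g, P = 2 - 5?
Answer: 175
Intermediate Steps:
P = -3
m(g) = 7 (m(g) = -7*(-1 - 0*√g) = -7*(-1 - 1*0) = -7*(-1 + 0) = -7*(-1) = 7)
p(-4 - 1*1)*m(P) = (-4 - 1*1)²*7 = (-4 - 1)²*7 = (-5)²*7 = 25*7 = 175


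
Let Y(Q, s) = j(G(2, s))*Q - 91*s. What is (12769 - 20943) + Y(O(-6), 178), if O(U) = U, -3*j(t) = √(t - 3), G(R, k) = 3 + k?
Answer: -24372 + 2*√178 ≈ -24345.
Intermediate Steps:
j(t) = -√(-3 + t)/3 (j(t) = -√(t - 3)/3 = -√(-3 + t)/3)
Y(Q, s) = -91*s - Q*√s/3 (Y(Q, s) = (-√(-3 + (3 + s))/3)*Q - 91*s = (-√s/3)*Q - 91*s = -Q*√s/3 - 91*s = -91*s - Q*√s/3)
(12769 - 20943) + Y(O(-6), 178) = (12769 - 20943) + (-91*178 - ⅓*(-6)*√178) = -8174 + (-16198 + 2*√178) = -24372 + 2*√178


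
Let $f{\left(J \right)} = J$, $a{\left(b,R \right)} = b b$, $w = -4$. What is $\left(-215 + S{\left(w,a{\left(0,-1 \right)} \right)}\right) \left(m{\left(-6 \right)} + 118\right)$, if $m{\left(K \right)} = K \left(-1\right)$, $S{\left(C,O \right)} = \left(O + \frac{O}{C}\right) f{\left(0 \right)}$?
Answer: $-26660$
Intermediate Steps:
$a{\left(b,R \right)} = b^{2}$
$S{\left(C,O \right)} = 0$ ($S{\left(C,O \right)} = \left(O + \frac{O}{C}\right) 0 = 0$)
$m{\left(K \right)} = - K$
$\left(-215 + S{\left(w,a{\left(0,-1 \right)} \right)}\right) \left(m{\left(-6 \right)} + 118\right) = \left(-215 + 0\right) \left(\left(-1\right) \left(-6\right) + 118\right) = - 215 \left(6 + 118\right) = \left(-215\right) 124 = -26660$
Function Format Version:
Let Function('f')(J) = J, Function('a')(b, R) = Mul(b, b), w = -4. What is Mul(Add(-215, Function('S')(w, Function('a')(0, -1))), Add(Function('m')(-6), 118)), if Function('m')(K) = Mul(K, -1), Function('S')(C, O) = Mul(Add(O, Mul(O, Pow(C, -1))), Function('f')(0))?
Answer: -26660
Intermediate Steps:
Function('a')(b, R) = Pow(b, 2)
Function('S')(C, O) = 0 (Function('S')(C, O) = Mul(Add(O, Mul(O, Pow(C, -1))), 0) = 0)
Function('m')(K) = Mul(-1, K)
Mul(Add(-215, Function('S')(w, Function('a')(0, -1))), Add(Function('m')(-6), 118)) = Mul(Add(-215, 0), Add(Mul(-1, -6), 118)) = Mul(-215, Add(6, 118)) = Mul(-215, 124) = -26660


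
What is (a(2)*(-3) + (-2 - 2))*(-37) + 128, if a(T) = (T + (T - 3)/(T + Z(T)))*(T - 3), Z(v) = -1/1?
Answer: 165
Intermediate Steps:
Z(v) = -1 (Z(v) = -1*1 = -1)
a(T) = (-3 + T)*(T + (-3 + T)/(-1 + T)) (a(T) = (T + (T - 3)/(T - 1))*(T - 3) = (T + (-3 + T)/(-1 + T))*(-3 + T) = (-3 + T)*(T + (-3 + T)/(-1 + T)))
(a(2)*(-3) + (-2 - 2))*(-37) + 128 = (((9 + 2**3 - 3*2 - 3*2**2)/(-1 + 2))*(-3) + (-2 - 2))*(-37) + 128 = (((9 + 8 - 6 - 3*4)/1)*(-3) - 4)*(-37) + 128 = ((1*(9 + 8 - 6 - 12))*(-3) - 4)*(-37) + 128 = ((1*(-1))*(-3) - 4)*(-37) + 128 = (-1*(-3) - 4)*(-37) + 128 = (3 - 4)*(-37) + 128 = -1*(-37) + 128 = 37 + 128 = 165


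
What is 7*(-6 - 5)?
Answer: -77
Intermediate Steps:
7*(-6 - 5) = 7*(-11) = -77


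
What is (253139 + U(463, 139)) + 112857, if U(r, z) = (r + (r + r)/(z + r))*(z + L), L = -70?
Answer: 119812790/301 ≈ 3.9805e+5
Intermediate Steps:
U(r, z) = (-70 + z)*(r + 2*r/(r + z)) (U(r, z) = (r + (r + r)/(z + r))*(z - 70) = (r + (2*r)/(r + z))*(-70 + z) = (r + 2*r/(r + z))*(-70 + z) = (-70 + z)*(r + 2*r/(r + z)))
(253139 + U(463, 139)) + 112857 = (253139 + 463*(-140 + 139**2 - 70*463 - 68*139 + 463*139)/(463 + 139)) + 112857 = (253139 + 463*(-140 + 19321 - 32410 - 9452 + 64357)/602) + 112857 = (253139 + 463*(1/602)*41676) + 112857 = (253139 + 9647994/301) + 112857 = 85842833/301 + 112857 = 119812790/301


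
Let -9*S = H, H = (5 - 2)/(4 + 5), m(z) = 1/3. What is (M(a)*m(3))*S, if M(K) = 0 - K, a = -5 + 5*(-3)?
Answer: -20/81 ≈ -0.24691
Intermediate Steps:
m(z) = ⅓ (m(z) = 1*(⅓) = ⅓)
a = -20 (a = -5 - 15 = -20)
M(K) = -K
H = ⅓ (H = 3/9 = 3*(⅑) = ⅓ ≈ 0.33333)
S = -1/27 (S = -⅑*⅓ = -1/27 ≈ -0.037037)
(M(a)*m(3))*S = (-1*(-20)*(⅓))*(-1/27) = (20*(⅓))*(-1/27) = (20/3)*(-1/27) = -20/81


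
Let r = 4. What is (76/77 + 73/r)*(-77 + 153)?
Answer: 112575/77 ≈ 1462.0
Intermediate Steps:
(76/77 + 73/r)*(-77 + 153) = (76/77 + 73/4)*(-77 + 153) = (76*(1/77) + 73*(1/4))*76 = (76/77 + 73/4)*76 = (5925/308)*76 = 112575/77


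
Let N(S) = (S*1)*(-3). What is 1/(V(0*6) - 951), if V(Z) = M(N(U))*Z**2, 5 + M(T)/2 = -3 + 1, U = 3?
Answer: -1/951 ≈ -0.0010515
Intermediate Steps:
N(S) = -3*S (N(S) = S*(-3) = -3*S)
M(T) = -14 (M(T) = -10 + 2*(-3 + 1) = -10 + 2*(-2) = -10 - 4 = -14)
V(Z) = -14*Z**2
1/(V(0*6) - 951) = 1/(-14*(0*6)**2 - 951) = 1/(-14*0**2 - 951) = 1/(-14*0 - 951) = 1/(0 - 951) = 1/(-951) = -1/951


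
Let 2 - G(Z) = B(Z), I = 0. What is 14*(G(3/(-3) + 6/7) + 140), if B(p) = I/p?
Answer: 1988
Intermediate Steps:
B(p) = 0 (B(p) = 0/p = 0)
G(Z) = 2 (G(Z) = 2 - 1*0 = 2 + 0 = 2)
14*(G(3/(-3) + 6/7) + 140) = 14*(2 + 140) = 14*142 = 1988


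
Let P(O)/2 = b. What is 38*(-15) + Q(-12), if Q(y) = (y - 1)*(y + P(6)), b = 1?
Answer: -440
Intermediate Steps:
P(O) = 2 (P(O) = 2*1 = 2)
Q(y) = (-1 + y)*(2 + y) (Q(y) = (y - 1)*(y + 2) = (-1 + y)*(2 + y))
38*(-15) + Q(-12) = 38*(-15) + (-2 - 12 + (-12)²) = -570 + (-2 - 12 + 144) = -570 + 130 = -440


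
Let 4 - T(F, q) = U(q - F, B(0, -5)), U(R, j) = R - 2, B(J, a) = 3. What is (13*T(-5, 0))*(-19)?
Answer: -247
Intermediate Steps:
U(R, j) = -2 + R
T(F, q) = 6 + F - q (T(F, q) = 4 - (-2 + (q - F)) = 4 - (-2 + q - F) = 4 + (2 + F - q) = 6 + F - q)
(13*T(-5, 0))*(-19) = (13*(6 - 5 - 1*0))*(-19) = (13*(6 - 5 + 0))*(-19) = (13*1)*(-19) = 13*(-19) = -247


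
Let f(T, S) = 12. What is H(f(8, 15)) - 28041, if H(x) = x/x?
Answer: -28040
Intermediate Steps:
H(x) = 1
H(f(8, 15)) - 28041 = 1 - 28041 = -28040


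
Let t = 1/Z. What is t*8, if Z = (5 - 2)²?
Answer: 8/9 ≈ 0.88889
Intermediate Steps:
Z = 9 (Z = 3² = 9)
t = ⅑ (t = 1/9 = ⅑ ≈ 0.11111)
t*8 = (⅑)*8 = 8/9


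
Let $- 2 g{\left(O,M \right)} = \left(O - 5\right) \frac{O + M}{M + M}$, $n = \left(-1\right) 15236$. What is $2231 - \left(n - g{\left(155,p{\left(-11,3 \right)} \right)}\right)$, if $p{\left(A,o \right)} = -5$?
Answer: $18592$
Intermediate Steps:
$n = -15236$
$g{\left(O,M \right)} = - \frac{\left(-5 + O\right) \left(M + O\right)}{4 M}$ ($g{\left(O,M \right)} = - \frac{\left(O - 5\right) \frac{O + M}{M + M}}{2} = - \frac{\left(-5 + O\right) \frac{M + O}{2 M}}{2} = - \frac{\frac{1}{2} \frac{1}{M} \left(-5 + O\right) \left(M + O\right)}{2} = - \frac{\left(-5 + O\right) \left(M + O\right)}{4 M}$)
$2231 - \left(n - g{\left(155,p{\left(-11,3 \right)} \right)}\right) = 2231 - \left(-15236 - \frac{- 155^{2} + 5 \cdot 155 - - 5 \left(-5 + 155\right)}{4 \left(-5\right)}\right) = 2231 - \left(-15236 - \frac{1}{4} \left(- \frac{1}{5}\right) \left(\left(-1\right) 24025 + 775 - \left(-5\right) 150\right)\right) = 2231 - \left(-15236 - \frac{1}{4} \left(- \frac{1}{5}\right) \left(-24025 + 775 + 750\right)\right) = 2231 - \left(-15236 - \frac{1}{4} \left(- \frac{1}{5}\right) \left(-22500\right)\right) = 2231 - \left(-15236 - 1125\right) = 2231 - -16361 = 2231 + 16361 = 18592$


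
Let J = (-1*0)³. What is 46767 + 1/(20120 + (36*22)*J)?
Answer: 940952041/20120 ≈ 46767.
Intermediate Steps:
J = 0 (J = 0³ = 0)
46767 + 1/(20120 + (36*22)*J) = 46767 + 1/(20120 + (36*22)*0) = 46767 + 1/(20120 + 792*0) = 46767 + 1/(20120 + 0) = 46767 + 1/20120 = 940952041/20120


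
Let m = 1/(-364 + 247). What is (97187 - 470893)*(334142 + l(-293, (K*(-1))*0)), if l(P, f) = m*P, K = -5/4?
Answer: -14610001315342/117 ≈ -1.2487e+11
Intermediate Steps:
K = -5/4 (K = -5*1/4 = -5/4 ≈ -1.2500)
m = -1/117 (m = 1/(-117) = -1/117 ≈ -0.0085470)
l(P, f) = -P/117
(97187 - 470893)*(334142 + l(-293, (K*(-1))*0)) = (97187 - 470893)*(334142 - 1/117*(-293)) = -373706*(334142 + 293/117) = -373706*39094907/117 = -14610001315342/117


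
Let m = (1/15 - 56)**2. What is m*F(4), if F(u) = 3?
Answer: 703921/75 ≈ 9385.6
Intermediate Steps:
m = 703921/225 (m = (1/15 - 56)**2 = (-839/15)**2 = 703921/225 ≈ 3128.5)
m*F(4) = (703921/225)*3 = 703921/75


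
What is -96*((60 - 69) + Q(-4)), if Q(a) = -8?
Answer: 1632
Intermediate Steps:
-96*((60 - 69) + Q(-4)) = -96*((60 - 69) - 8) = -96*(-9 - 8) = -96*(-17) = 1632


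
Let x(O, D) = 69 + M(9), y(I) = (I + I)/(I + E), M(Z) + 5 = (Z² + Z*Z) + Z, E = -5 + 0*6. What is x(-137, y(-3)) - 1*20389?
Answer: -20154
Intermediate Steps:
E = -5 (E = -5 + 0 = -5)
M(Z) = -5 + Z + 2*Z² (M(Z) = -5 + ((Z² + Z*Z) + Z) = -5 + ((Z² + Z²) + Z) = -5 + (2*Z² + Z) = -5 + (Z + 2*Z²) = -5 + Z + 2*Z²)
y(I) = 2*I/(-5 + I) (y(I) = (I + I)/(I - 5) = (2*I)/(-5 + I) = 2*I/(-5 + I))
x(O, D) = 235 (x(O, D) = 69 + (-5 + 9 + 2*9²) = 69 + (-5 + 9 + 2*81) = 69 + (-5 + 9 + 162) = 69 + 166 = 235)
x(-137, y(-3)) - 1*20389 = 235 - 1*20389 = 235 - 20389 = -20154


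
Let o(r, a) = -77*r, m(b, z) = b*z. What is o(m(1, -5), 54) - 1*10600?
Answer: -10215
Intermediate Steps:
o(m(1, -5), 54) - 1*10600 = -77*(-5) - 1*10600 = -77*(-5) - 10600 = 385 - 10600 = -10215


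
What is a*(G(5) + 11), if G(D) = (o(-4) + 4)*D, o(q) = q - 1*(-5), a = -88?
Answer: -3168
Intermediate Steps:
o(q) = 5 + q (o(q) = q + 5 = 5 + q)
G(D) = 5*D (G(D) = ((5 - 4) + 4)*D = (1 + 4)*D = 5*D)
a*(G(5) + 11) = -88*(5*5 + 11) = -88*(25 + 11) = -88*36 = -3168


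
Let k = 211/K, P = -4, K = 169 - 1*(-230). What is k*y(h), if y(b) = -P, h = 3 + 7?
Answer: 844/399 ≈ 2.1153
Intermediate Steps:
h = 10
K = 399 (K = 169 + 230 = 399)
k = 211/399 ≈ 0.52882
y(b) = 4 (y(b) = -1*(-4) = 4)
k*y(h) = (211/399)*4 = 844/399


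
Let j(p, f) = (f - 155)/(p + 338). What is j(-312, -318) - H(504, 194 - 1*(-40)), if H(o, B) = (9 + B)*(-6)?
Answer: 37435/26 ≈ 1439.8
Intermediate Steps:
j(p, f) = (-155 + f)/(338 + p)
H(o, B) = -54 - 6*B
j(-312, -318) - H(504, 194 - 1*(-40)) = (-155 - 318)/(338 - 312) - (-54 - 6*(194 - 1*(-40))) = -473/26 - (-54 - 6*(194 + 40)) = (1/26)*(-473) - (-54 - 6*234) = -473/26 - (-54 - 1404) = -473/26 - 1*(-1458) = -473/26 + 1458 = 37435/26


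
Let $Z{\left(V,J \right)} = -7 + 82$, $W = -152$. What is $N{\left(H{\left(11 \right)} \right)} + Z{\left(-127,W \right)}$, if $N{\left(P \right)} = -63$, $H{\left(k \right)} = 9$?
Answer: $12$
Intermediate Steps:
$Z{\left(V,J \right)} = 75$
$N{\left(H{\left(11 \right)} \right)} + Z{\left(-127,W \right)} = -63 + 75 = 12$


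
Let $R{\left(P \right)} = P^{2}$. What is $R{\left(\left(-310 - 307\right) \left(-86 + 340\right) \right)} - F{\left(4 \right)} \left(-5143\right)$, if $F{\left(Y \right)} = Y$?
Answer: $24560552096$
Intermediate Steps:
$R{\left(\left(-310 - 307\right) \left(-86 + 340\right) \right)} - F{\left(4 \right)} \left(-5143\right) = \left(\left(-310 - 307\right) \left(-86 + 340\right)\right)^{2} - 4 \left(-5143\right) = \left(\left(-617\right) 254\right)^{2} - -20572 = \left(-156718\right)^{2} + 20572 = 24560531524 + 20572 = 24560552096$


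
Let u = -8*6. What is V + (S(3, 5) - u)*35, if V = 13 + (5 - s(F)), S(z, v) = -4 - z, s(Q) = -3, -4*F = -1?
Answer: 1456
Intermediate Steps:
F = 1/4 (F = -1/4*(-1) = 1/4 ≈ 0.25000)
V = 21 (V = 13 + (5 - 1*(-3)) = 13 + (5 + 3) = 13 + 8 = 21)
u = -48 (u = -1*48 = -48)
V + (S(3, 5) - u)*35 = 21 + ((-4 - 1*3) - 1*(-48))*35 = 21 + ((-4 - 3) + 48)*35 = 21 + (-7 + 48)*35 = 21 + 41*35 = 21 + 1435 = 1456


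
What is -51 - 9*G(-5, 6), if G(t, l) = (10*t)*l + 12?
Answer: 2541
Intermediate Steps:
G(t, l) = 12 + 10*l*t (G(t, l) = 10*l*t + 12 = 12 + 10*l*t)
-51 - 9*G(-5, 6) = -51 - 9*(12 + 10*6*(-5)) = -51 - 9*(12 - 300) = -51 - 9*(-288) = -51 + 2592 = 2541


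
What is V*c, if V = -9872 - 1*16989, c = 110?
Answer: -2954710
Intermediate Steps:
V = -26861 (V = -9872 - 16989 = -26861)
V*c = -26861*110 = -2954710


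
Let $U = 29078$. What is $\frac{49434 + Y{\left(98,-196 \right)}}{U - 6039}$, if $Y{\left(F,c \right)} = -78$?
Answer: $\frac{49356}{23039} \approx 2.1423$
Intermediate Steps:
$\frac{49434 + Y{\left(98,-196 \right)}}{U - 6039} = \frac{49434 - 78}{29078 - 6039} = \frac{49356}{23039}$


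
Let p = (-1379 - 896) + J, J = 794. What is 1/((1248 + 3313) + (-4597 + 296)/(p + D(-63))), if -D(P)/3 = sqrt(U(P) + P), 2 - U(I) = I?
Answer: 5005103602/22842813063593 + 12903*sqrt(2)/45685626127186 ≈ 0.00021911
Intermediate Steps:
U(I) = 2 - I
D(P) = -3*sqrt(2) (D(P) = -3*sqrt((2 - P) + P) = -3*sqrt(2))
p = -1481 (p = (-1379 - 896) + 794 = -2275 + 794 = -1481)
1/((1248 + 3313) + (-4597 + 296)/(p + D(-63))) = 1/((1248 + 3313) + (-4597 + 296)/(-1481 - 3*sqrt(2))) = 1/(4561 - 4301/(-1481 - 3*sqrt(2)))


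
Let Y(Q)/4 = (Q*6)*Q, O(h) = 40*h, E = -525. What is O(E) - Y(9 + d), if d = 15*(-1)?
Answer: -21864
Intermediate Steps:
d = -15
Y(Q) = 24*Q² (Y(Q) = 4*((Q*6)*Q) = 4*((6*Q)*Q) = 4*(6*Q²) = 24*Q²)
O(E) - Y(9 + d) = 40*(-525) - 24*(9 - 15)² = -21000 - 24*(-6)² = -21000 - 24*36 = -21000 - 1*864 = -21000 - 864 = -21864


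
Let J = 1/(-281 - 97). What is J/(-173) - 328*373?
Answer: -8000563535/65394 ≈ -1.2234e+5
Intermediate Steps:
J = -1/378 (J = 1/(-378) = -1/378 ≈ -0.0026455)
J/(-173) - 328*373 = -1/378/(-173) - 328*373 = -1/378*(-1/173) - 122344 = 1/65394 - 122344 = -8000563535/65394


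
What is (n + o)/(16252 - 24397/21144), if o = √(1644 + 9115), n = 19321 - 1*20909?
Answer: -33576672/343607891 + 21144*√10759/343607891 ≈ -0.091335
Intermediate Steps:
n = -1588 (n = 19321 - 20909 = -1588)
o = √10759 ≈ 103.73
(n + o)/(16252 - 24397/21144) = (-1588 + √10759)/(16252 - 24397/21144) = (-1588 + √10759)/(343607891/21144) = (-1588 + √10759)*(21144/343607891) = -33576672/343607891 + 21144*√10759/343607891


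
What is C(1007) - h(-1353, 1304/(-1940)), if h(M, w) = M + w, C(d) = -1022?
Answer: 160861/485 ≈ 331.67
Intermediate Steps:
C(1007) - h(-1353, 1304/(-1940)) = -1022 - (-1353 + 1304/(-1940)) = -1022 - (-1353 + 1304*(-1/1940)) = -1022 - (-1353 - 326/485) = -1022 - 1*(-656531/485) = -1022 + 656531/485 = 160861/485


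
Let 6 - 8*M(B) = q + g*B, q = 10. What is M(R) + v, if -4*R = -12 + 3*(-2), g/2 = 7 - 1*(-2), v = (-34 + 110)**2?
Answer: 46123/8 ≈ 5765.4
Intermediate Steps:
v = 5776 (v = 76**2 = 5776)
g = 18 (g = 2*(7 - 1*(-2)) = 2*(7 + 2) = 2*9 = 18)
R = 9/2 (R = -(-12 + 3*(-2))/4 = -(-12 - 6)/4 = -1/4*(-18) = 9/2 ≈ 4.5000)
M(B) = -1/2 - 9*B/4 (M(B) = 3/4 - (10 + 18*B)/8 = 3/4 + (-5/4 - 9*B/4) = -1/2 - 9*B/4)
M(R) + v = (-1/2 - 9/4*9/2) + 5776 = (-1/2 - 81/8) + 5776 = -85/8 + 5776 = 46123/8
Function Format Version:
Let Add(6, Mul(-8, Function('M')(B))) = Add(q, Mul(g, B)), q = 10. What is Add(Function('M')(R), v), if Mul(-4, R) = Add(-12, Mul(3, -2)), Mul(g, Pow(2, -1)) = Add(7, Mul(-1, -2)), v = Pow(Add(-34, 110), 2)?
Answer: Rational(46123, 8) ≈ 5765.4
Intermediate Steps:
v = 5776 (v = Pow(76, 2) = 5776)
g = 18 (g = Mul(2, Add(7, Mul(-1, -2))) = Mul(2, Add(7, 2)) = Mul(2, 9) = 18)
R = Rational(9, 2) (R = Mul(Rational(-1, 4), Add(-12, Mul(3, -2))) = Mul(Rational(-1, 4), Add(-12, -6)) = Mul(Rational(-1, 4), -18) = Rational(9, 2) ≈ 4.5000)
Function('M')(B) = Add(Rational(-1, 2), Mul(Rational(-9, 4), B)) (Function('M')(B) = Add(Rational(3, 4), Mul(Rational(-1, 8), Add(10, Mul(18, B)))) = Add(Rational(3, 4), Add(Rational(-5, 4), Mul(Rational(-9, 4), B))) = Add(Rational(-1, 2), Mul(Rational(-9, 4), B)))
Add(Function('M')(R), v) = Add(Add(Rational(-1, 2), Mul(Rational(-9, 4), Rational(9, 2))), 5776) = Add(Add(Rational(-1, 2), Rational(-81, 8)), 5776) = Add(Rational(-85, 8), 5776) = Rational(46123, 8)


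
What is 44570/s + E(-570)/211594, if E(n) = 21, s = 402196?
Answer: 1179898837/10637782553 ≈ 0.11092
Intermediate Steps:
44570/s + E(-570)/211594 = 44570/402196 + 21/211594 = 44570*(1/402196) + 21*(1/211594) = 22285/201098 + 21/211594 = 1179898837/10637782553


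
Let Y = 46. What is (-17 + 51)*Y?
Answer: 1564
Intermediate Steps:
(-17 + 51)*Y = (-17 + 51)*46 = 34*46 = 1564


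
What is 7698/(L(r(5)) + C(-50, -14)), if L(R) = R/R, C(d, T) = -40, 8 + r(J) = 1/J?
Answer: -2566/13 ≈ -197.38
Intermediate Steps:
r(J) = -8 + 1/J
L(R) = 1
7698/(L(r(5)) + C(-50, -14)) = 7698/(1 - 40) = 7698/(-39) = 7698*(-1/39) = -2566/13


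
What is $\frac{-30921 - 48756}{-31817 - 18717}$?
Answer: $\frac{79677}{50534} \approx 1.5767$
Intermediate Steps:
$\frac{-30921 - 48756}{-31817 - 18717} = - \frac{79677}{-50534} = \left(-79677\right) \left(- \frac{1}{50534}\right) = \frac{79677}{50534}$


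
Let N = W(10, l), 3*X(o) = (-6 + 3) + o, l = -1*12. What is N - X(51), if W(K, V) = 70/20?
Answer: -25/2 ≈ -12.500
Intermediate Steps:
l = -12
X(o) = -1 + o/3 (X(o) = ((-6 + 3) + o)/3 = (-3 + o)/3 = -1 + o/3)
W(K, V) = 7/2 (W(K, V) = 70*(1/20) = 7/2)
N = 7/2 ≈ 3.5000
N - X(51) = 7/2 - (-1 + (1/3)*51) = 7/2 - (-1 + 17) = 7/2 - 1*16 = 7/2 - 16 = -25/2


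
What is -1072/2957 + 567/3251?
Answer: -1808453/9613207 ≈ -0.18812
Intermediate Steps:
-1072/2957 + 567/3251 = -1808453/9613207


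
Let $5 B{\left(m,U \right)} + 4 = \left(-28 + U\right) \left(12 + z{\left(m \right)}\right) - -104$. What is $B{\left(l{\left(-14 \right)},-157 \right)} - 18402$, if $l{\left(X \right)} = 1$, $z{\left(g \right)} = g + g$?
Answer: $-18900$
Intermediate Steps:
$z{\left(g \right)} = 2 g$
$B{\left(m,U \right)} = 20 + \frac{\left(-28 + U\right) \left(12 + 2 m\right)}{5}$ ($B{\left(m,U \right)} = - \frac{4}{5} + \frac{\left(-28 + U\right) \left(12 + 2 m\right) - -104}{5} = - \frac{4}{5} + \frac{\left(-28 + U\right) \left(12 + 2 m\right) + 104}{5} = - \frac{4}{5} + \frac{104 + \left(-28 + U\right) \left(12 + 2 m\right)}{5} = - \frac{4}{5} + \left(\frac{104}{5} + \frac{\left(-28 + U\right) \left(12 + 2 m\right)}{5}\right) = 20 + \frac{\left(-28 + U\right) \left(12 + 2 m\right)}{5}$)
$B{\left(l{\left(-14 \right)},-157 \right)} - 18402 = \left(- \frac{236}{5} - \frac{56}{5} + \frac{12}{5} \left(-157\right) + \frac{2}{5} \left(-157\right) 1\right) - 18402 = \left(- \frac{236}{5} - \frac{56}{5} - \frac{1884}{5} - \frac{314}{5}\right) - 18402 = -498 - 18402 = -18900$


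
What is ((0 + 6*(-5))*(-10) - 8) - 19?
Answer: 273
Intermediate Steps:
((0 + 6*(-5))*(-10) - 8) - 19 = ((0 - 30)*(-10) - 8) - 19 = (-30*(-10) - 8) - 19 = (300 - 8) - 19 = 292 - 19 = 273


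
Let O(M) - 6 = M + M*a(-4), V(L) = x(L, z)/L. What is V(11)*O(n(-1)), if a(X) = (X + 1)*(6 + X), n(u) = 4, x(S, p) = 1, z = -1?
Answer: -14/11 ≈ -1.2727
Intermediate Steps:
a(X) = (1 + X)*(6 + X)
V(L) = 1/L
O(M) = 6 - 5*M (O(M) = 6 + (M + M*(6 + (-4)**2 + 7*(-4))) = 6 + (M + M*(6 + 16 - 28)) = 6 + (M + M*(-6)) = 6 + (M - 6*M) = 6 - 5*M)
V(11)*O(n(-1)) = (6 - 5*4)/11 = (6 - 20)/11 = (1/11)*(-14) = -14/11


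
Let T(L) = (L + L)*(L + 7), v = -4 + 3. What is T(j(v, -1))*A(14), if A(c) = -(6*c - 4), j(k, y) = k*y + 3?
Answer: -7040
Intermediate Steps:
v = -1
j(k, y) = 3 + k*y
T(L) = 2*L*(7 + L) (T(L) = (2*L)*(7 + L) = 2*L*(7 + L))
A(c) = 4 - 6*c (A(c) = -(-4 + 6*c) = 4 - 6*c)
T(j(v, -1))*A(14) = (2*(3 - 1*(-1))*(7 + (3 - 1*(-1))))*(4 - 6*14) = (2*(3 + 1)*(7 + (3 + 1)))*(4 - 84) = (2*4*(7 + 4))*(-80) = (2*4*11)*(-80) = 88*(-80) = -7040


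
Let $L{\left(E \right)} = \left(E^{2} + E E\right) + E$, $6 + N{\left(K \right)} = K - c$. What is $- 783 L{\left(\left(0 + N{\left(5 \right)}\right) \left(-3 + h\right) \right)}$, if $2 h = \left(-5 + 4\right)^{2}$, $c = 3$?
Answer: $-164430$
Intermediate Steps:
$N{\left(K \right)} = -9 + K$ ($N{\left(K \right)} = -6 + \left(K - 3\right) = -6 + \left(-3 + K\right) = -9 + K$)
$h = \frac{1}{2}$ ($h = \frac{\left(-5 + 4\right)^{2}}{2} = \frac{\left(-1\right)^{2}}{2} = \frac{1}{2} \cdot 1 = \frac{1}{2} \approx 0.5$)
$L{\left(E \right)} = E + 2 E^{2}$ ($L{\left(E \right)} = \left(E^{2} + E^{2}\right) + E = 2 E^{2} + E = E + 2 E^{2}$)
$- 783 L{\left(\left(0 + N{\left(5 \right)}\right) \left(-3 + h\right) \right)} = - 783 \left(0 + \left(-9 + 5\right)\right) \left(-3 + \frac{1}{2}\right) \left(1 + 2 \left(0 + \left(-9 + 5\right)\right) \left(-3 + \frac{1}{2}\right)\right) = - 783 \left(0 - 4\right) \left(- \frac{5}{2}\right) \left(1 + 2 \left(0 - 4\right) \left(- \frac{5}{2}\right)\right) = - 783 \left(-4\right) \left(- \frac{5}{2}\right) \left(1 + 2 \left(\left(-4\right) \left(- \frac{5}{2}\right)\right)\right) = - 783 \cdot 10 \left(1 + 2 \cdot 10\right) = - 783 \cdot 10 \left(1 + 20\right) = - 783 \cdot 10 \cdot 21 = \left(-783\right) 210 = -164430$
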